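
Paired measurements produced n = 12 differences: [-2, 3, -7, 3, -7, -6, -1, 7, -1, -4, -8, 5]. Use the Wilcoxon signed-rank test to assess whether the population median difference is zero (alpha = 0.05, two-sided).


Step 1: Drop any zero differences (none here) and take |d_i|.
|d| = [2, 3, 7, 3, 7, 6, 1, 7, 1, 4, 8, 5]
Step 2: Midrank |d_i| (ties get averaged ranks).
ranks: |2|->3, |3|->4.5, |7|->10, |3|->4.5, |7|->10, |6|->8, |1|->1.5, |7|->10, |1|->1.5, |4|->6, |8|->12, |5|->7
Step 3: Attach original signs; sum ranks with positive sign and with negative sign.
W+ = 4.5 + 4.5 + 10 + 7 = 26
W- = 3 + 10 + 10 + 8 + 1.5 + 1.5 + 6 + 12 = 52
(Check: W+ + W- = 78 should equal n(n+1)/2 = 78.)
Step 4: Test statistic W = min(W+, W-) = 26.
Step 5: Ties in |d|, so use the tie-corrected normal approximation.
        E[W] = n(n+1)/4 = 12*13/4 = 39.
        Tie groups: |d|=1 (t=2), |d|=3 (t=2), |d|=7 (t=3); sum(t^3 - t) = 36.
        Var[W] = n(n+1)(2n+1)/24 - sum(t^3-t)/48 = 3900/24 - 36/48 = 161.75.
        z = (W - E[W]) / sqrt(Var[W]) = (26 - 39) / 12.7181 = -1.0222.
        Two-sided p = 2*Phi(z) = 0.306703.
Step 6: alpha = 0.05. fail to reject H0.

W+ = 26, W- = 52, W = min = 26, p = 0.306703, fail to reject H0.


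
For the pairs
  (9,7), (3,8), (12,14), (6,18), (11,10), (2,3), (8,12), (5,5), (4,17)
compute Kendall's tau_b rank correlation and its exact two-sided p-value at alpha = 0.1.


Step 1: Enumerate the 36 unordered pairs (i,j) with i<j and classify each by sign(x_j-x_i) * sign(y_j-y_i).
  (1,2):dx=-6,dy=+1->D; (1,3):dx=+3,dy=+7->C; (1,4):dx=-3,dy=+11->D; (1,5):dx=+2,dy=+3->C
  (1,6):dx=-7,dy=-4->C; (1,7):dx=-1,dy=+5->D; (1,8):dx=-4,dy=-2->C; (1,9):dx=-5,dy=+10->D
  (2,3):dx=+9,dy=+6->C; (2,4):dx=+3,dy=+10->C; (2,5):dx=+8,dy=+2->C; (2,6):dx=-1,dy=-5->C
  (2,7):dx=+5,dy=+4->C; (2,8):dx=+2,dy=-3->D; (2,9):dx=+1,dy=+9->C; (3,4):dx=-6,dy=+4->D
  (3,5):dx=-1,dy=-4->C; (3,6):dx=-10,dy=-11->C; (3,7):dx=-4,dy=-2->C; (3,8):dx=-7,dy=-9->C
  (3,9):dx=-8,dy=+3->D; (4,5):dx=+5,dy=-8->D; (4,6):dx=-4,dy=-15->C; (4,7):dx=+2,dy=-6->D
  (4,8):dx=-1,dy=-13->C; (4,9):dx=-2,dy=-1->C; (5,6):dx=-9,dy=-7->C; (5,7):dx=-3,dy=+2->D
  (5,8):dx=-6,dy=-5->C; (5,9):dx=-7,dy=+7->D; (6,7):dx=+6,dy=+9->C; (6,8):dx=+3,dy=+2->C
  (6,9):dx=+2,dy=+14->C; (7,8):dx=-3,dy=-7->C; (7,9):dx=-4,dy=+5->D; (8,9):dx=-1,dy=+12->D
Step 2: C = 23, D = 13, total pairs = 36.
Step 3: tau = (C - D)/(n(n-1)/2) = (23 - 13)/36 = 0.277778.
Step 4: Exact two-sided p-value (enumerate n! = 362880 permutations of y under H0): p = 0.358488.
Step 5: alpha = 0.1. fail to reject H0.

tau_b = 0.2778 (C=23, D=13), p = 0.358488, fail to reject H0.


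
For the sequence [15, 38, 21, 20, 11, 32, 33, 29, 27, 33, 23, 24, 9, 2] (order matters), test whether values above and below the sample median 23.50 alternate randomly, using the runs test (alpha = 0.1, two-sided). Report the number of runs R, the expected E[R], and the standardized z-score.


Step 1: Compute median = 23.50; label A = above, B = below.
Labels in order: BABBBAAAAABABB  (n_A = 7, n_B = 7)
Step 2: Count runs R = 7.
Step 3: Under H0 (random ordering), E[R] = 2*n_A*n_B/(n_A+n_B) + 1 = 2*7*7/14 + 1 = 8.0000.
        Var[R] = 2*n_A*n_B*(2*n_A*n_B - n_A - n_B) / ((n_A+n_B)^2 * (n_A+n_B-1)) = 8232/2548 = 3.2308.
        SD[R] = 1.7974.
Step 4: Continuity-corrected z = (R + 0.5 - E[R]) / SD[R] = (7 + 0.5 - 8.0000) / 1.7974 = -0.2782.
Step 5: Two-sided p-value via normal approximation = 2*(1 - Phi(|z|)) = 0.780879.
Step 6: alpha = 0.1. fail to reject H0.

R = 7, z = -0.2782, p = 0.780879, fail to reject H0.


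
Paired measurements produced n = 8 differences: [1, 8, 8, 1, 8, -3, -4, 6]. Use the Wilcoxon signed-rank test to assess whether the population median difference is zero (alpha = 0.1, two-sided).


Step 1: Drop any zero differences (none here) and take |d_i|.
|d| = [1, 8, 8, 1, 8, 3, 4, 6]
Step 2: Midrank |d_i| (ties get averaged ranks).
ranks: |1|->1.5, |8|->7, |8|->7, |1|->1.5, |8|->7, |3|->3, |4|->4, |6|->5
Step 3: Attach original signs; sum ranks with positive sign and with negative sign.
W+ = 1.5 + 7 + 7 + 1.5 + 7 + 5 = 29
W- = 3 + 4 = 7
(Check: W+ + W- = 36 should equal n(n+1)/2 = 36.)
Step 4: Test statistic W = min(W+, W-) = 7.
Step 5: Ties in |d|, so use the tie-corrected normal approximation.
        E[W] = n(n+1)/4 = 8*9/4 = 18.
        Tie groups: |d|=1 (t=2), |d|=8 (t=3); sum(t^3 - t) = 30.
        Var[W] = n(n+1)(2n+1)/24 - sum(t^3-t)/48 = 1224/24 - 30/48 = 50.375.
        z = (W - E[W]) / sqrt(Var[W]) = (7 - 18) / 7.0975 = -1.5498.
        Two-sided p = 2*Phi(z) = 0.121181.
Step 6: alpha = 0.1. fail to reject H0.

W+ = 29, W- = 7, W = min = 7, p = 0.121181, fail to reject H0.


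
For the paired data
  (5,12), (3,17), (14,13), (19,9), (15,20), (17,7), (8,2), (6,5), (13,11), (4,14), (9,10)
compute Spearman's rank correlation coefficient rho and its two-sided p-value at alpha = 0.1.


Step 1: Rank x and y separately (midranks; no ties here).
rank(x): 5->3, 3->1, 14->8, 19->11, 15->9, 17->10, 8->5, 6->4, 13->7, 4->2, 9->6
rank(y): 12->7, 17->10, 13->8, 9->4, 20->11, 7->3, 2->1, 5->2, 11->6, 14->9, 10->5
Step 2: d_i = R_x(i) - R_y(i); compute d_i^2.
  (3-7)^2=16, (1-10)^2=81, (8-8)^2=0, (11-4)^2=49, (9-11)^2=4, (10-3)^2=49, (5-1)^2=16, (4-2)^2=4, (7-6)^2=1, (2-9)^2=49, (6-5)^2=1
sum(d^2) = 270.
Step 3: rho = 1 - 6*270 / (11*(11^2 - 1)) = 1 - 1620/1320 = -0.227273.
Step 4: Under H0, t = rho * sqrt((n-2)/(1-rho^2)) = -0.7001 ~ t(9).
Step 5: Two-sided p-value from the t-distribution with 9 df = 0.501536.
Step 6: alpha = 0.1. fail to reject H0.

rho = -0.2273, p = 0.501536, fail to reject H0 at alpha = 0.1.


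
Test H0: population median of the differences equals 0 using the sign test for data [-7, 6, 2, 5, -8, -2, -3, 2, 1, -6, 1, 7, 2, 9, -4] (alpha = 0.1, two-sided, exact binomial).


Step 1: Discard zero differences. Original n = 15; n_eff = number of nonzero differences = 15.
Nonzero differences (with sign): -7, +6, +2, +5, -8, -2, -3, +2, +1, -6, +1, +7, +2, +9, -4
Step 2: Count signs: positive = 9, negative = 6.
Step 3: Under H0: P(positive) = 0.5, so the number of positives S ~ Bin(15, 0.5).
Step 4: Two-sided exact p-value = sum of Bin(15,0.5) probabilities at or below the observed probability = 0.607239.
Step 5: alpha = 0.1. fail to reject H0.

n_eff = 15, pos = 9, neg = 6, p = 0.607239, fail to reject H0.


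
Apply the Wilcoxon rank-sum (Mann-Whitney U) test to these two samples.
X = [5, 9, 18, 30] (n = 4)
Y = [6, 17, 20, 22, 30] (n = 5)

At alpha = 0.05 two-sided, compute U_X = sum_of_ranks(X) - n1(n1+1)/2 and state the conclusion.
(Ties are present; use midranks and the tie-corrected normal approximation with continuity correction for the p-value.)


Step 1: Combine and sort all 9 observations; assign midranks.
sorted (value, group): (5,X), (6,Y), (9,X), (17,Y), (18,X), (20,Y), (22,Y), (30,X), (30,Y)
ranks: 5->1, 6->2, 9->3, 17->4, 18->5, 20->6, 22->7, 30->8.5, 30->8.5
Step 2: Rank sum for X: R1 = 1 + 3 + 5 + 8.5 = 17.5.
Step 3: U_X = R1 - n1(n1+1)/2 = 17.5 - 4*5/2 = 17.5 - 10 = 7.5.
       U_Y = n1*n2 - U_X = 20 - 7.5 = 12.5.
Step 4: Ties are present, so use the tie-corrected normal approximation (with continuity correction) for the p-value.
Step 5: p-value = 0.622753; compare to alpha = 0.05. fail to reject H0.

U_X = 7.5, p = 0.622753, fail to reject H0 at alpha = 0.05.


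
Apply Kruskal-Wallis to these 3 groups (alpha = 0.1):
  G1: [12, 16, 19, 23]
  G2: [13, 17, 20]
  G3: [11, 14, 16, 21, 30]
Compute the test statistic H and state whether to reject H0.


Step 1: Combine all N = 12 observations and assign midranks.
sorted (value, group, rank): (11,G3,1), (12,G1,2), (13,G2,3), (14,G3,4), (16,G1,5.5), (16,G3,5.5), (17,G2,7), (19,G1,8), (20,G2,9), (21,G3,10), (23,G1,11), (30,G3,12)
Step 2: Sum ranks within each group.
R_1 = 26.5 (n_1 = 4)
R_2 = 19 (n_2 = 3)
R_3 = 32.5 (n_3 = 5)
Step 3: H = 12/(N(N+1)) * sum(R_i^2/n_i) - 3(N+1)
     = 12/(12*13) * (26.5^2/4 + 19^2/3 + 32.5^2/5) - 3*13
     = 0.076923 * 507.146 - 39
     = 0.011218.
Step 4: Ties present; correction factor C = 1 - 6/(12^3 - 12) = 0.996503. Corrected H = 0.011218 / 0.996503 = 0.011257.
Step 5: Under H0, H ~ chi^2(2); p-value = 0.994387.
Step 6: alpha = 0.1. fail to reject H0.

H = 0.0113, df = 2, p = 0.994387, fail to reject H0.


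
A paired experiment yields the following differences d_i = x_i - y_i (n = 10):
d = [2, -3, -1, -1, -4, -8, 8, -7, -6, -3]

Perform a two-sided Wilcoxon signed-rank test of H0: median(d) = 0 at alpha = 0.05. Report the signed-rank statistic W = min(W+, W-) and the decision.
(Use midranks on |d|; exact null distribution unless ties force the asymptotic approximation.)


Step 1: Drop any zero differences (none here) and take |d_i|.
|d| = [2, 3, 1, 1, 4, 8, 8, 7, 6, 3]
Step 2: Midrank |d_i| (ties get averaged ranks).
ranks: |2|->3, |3|->4.5, |1|->1.5, |1|->1.5, |4|->6, |8|->9.5, |8|->9.5, |7|->8, |6|->7, |3|->4.5
Step 3: Attach original signs; sum ranks with positive sign and with negative sign.
W+ = 3 + 9.5 = 12.5
W- = 4.5 + 1.5 + 1.5 + 6 + 9.5 + 8 + 7 + 4.5 = 42.5
(Check: W+ + W- = 55 should equal n(n+1)/2 = 55.)
Step 4: Test statistic W = min(W+, W-) = 12.5.
Step 5: Ties in |d|, so use the tie-corrected normal approximation.
        E[W] = n(n+1)/4 = 10*11/4 = 27.5.
        Tie groups: |d|=1 (t=2), |d|=3 (t=2), |d|=8 (t=2); sum(t^3 - t) = 18.
        Var[W] = n(n+1)(2n+1)/24 - sum(t^3-t)/48 = 2310/24 - 18/48 = 95.875.
        z = (W - E[W]) / sqrt(Var[W]) = (12.5 - 27.5) / 9.7916 = -1.5319.
        Two-sided p = 2*Phi(z) = 0.125540.
Step 6: alpha = 0.05. fail to reject H0.

W+ = 12.5, W- = 42.5, W = min = 12.5, p = 0.125540, fail to reject H0.


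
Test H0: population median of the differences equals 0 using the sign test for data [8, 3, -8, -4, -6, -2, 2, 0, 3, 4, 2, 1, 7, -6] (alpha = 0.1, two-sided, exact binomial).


Step 1: Discard zero differences. Original n = 14; n_eff = number of nonzero differences = 13.
Nonzero differences (with sign): +8, +3, -8, -4, -6, -2, +2, +3, +4, +2, +1, +7, -6
Step 2: Count signs: positive = 8, negative = 5.
Step 3: Under H0: P(positive) = 0.5, so the number of positives S ~ Bin(13, 0.5).
Step 4: Two-sided exact p-value = sum of Bin(13,0.5) probabilities at or below the observed probability = 0.581055.
Step 5: alpha = 0.1. fail to reject H0.

n_eff = 13, pos = 8, neg = 5, p = 0.581055, fail to reject H0.


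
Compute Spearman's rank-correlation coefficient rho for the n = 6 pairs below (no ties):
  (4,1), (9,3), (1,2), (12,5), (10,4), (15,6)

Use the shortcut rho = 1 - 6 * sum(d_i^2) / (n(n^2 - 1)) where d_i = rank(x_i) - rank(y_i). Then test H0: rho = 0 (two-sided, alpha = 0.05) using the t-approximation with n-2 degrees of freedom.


Step 1: Rank x and y separately (midranks; no ties here).
rank(x): 4->2, 9->3, 1->1, 12->5, 10->4, 15->6
rank(y): 1->1, 3->3, 2->2, 5->5, 4->4, 6->6
Step 2: d_i = R_x(i) - R_y(i); compute d_i^2.
  (2-1)^2=1, (3-3)^2=0, (1-2)^2=1, (5-5)^2=0, (4-4)^2=0, (6-6)^2=0
sum(d^2) = 2.
Step 3: rho = 1 - 6*2 / (6*(6^2 - 1)) = 1 - 12/210 = 0.942857.
Step 4: Under H0, t = rho * sqrt((n-2)/(1-rho^2)) = 5.6595 ~ t(4).
Step 5: Two-sided p-value from the t-distribution with 4 df = 0.004805.
Step 6: alpha = 0.05. reject H0.

rho = 0.9429, p = 0.004805, reject H0 at alpha = 0.05.


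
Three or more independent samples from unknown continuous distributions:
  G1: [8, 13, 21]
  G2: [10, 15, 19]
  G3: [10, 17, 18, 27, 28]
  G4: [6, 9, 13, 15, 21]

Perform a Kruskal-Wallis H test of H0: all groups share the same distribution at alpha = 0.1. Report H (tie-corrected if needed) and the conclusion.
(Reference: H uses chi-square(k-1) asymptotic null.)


Step 1: Combine all N = 16 observations and assign midranks.
sorted (value, group, rank): (6,G4,1), (8,G1,2), (9,G4,3), (10,G2,4.5), (10,G3,4.5), (13,G1,6.5), (13,G4,6.5), (15,G2,8.5), (15,G4,8.5), (17,G3,10), (18,G3,11), (19,G2,12), (21,G1,13.5), (21,G4,13.5), (27,G3,15), (28,G3,16)
Step 2: Sum ranks within each group.
R_1 = 22 (n_1 = 3)
R_2 = 25 (n_2 = 3)
R_3 = 56.5 (n_3 = 5)
R_4 = 32.5 (n_4 = 5)
Step 3: H = 12/(N(N+1)) * sum(R_i^2/n_i) - 3(N+1)
     = 12/(16*17) * (22^2/3 + 25^2/3 + 56.5^2/5 + 32.5^2/5) - 3*17
     = 0.044118 * 1219.37 - 51
     = 2.795588.
Step 4: Ties present; correction factor C = 1 - 24/(16^3 - 16) = 0.994118. Corrected H = 2.795588 / 0.994118 = 2.812130.
Step 5: Under H0, H ~ chi^2(3); p-value = 0.421507.
Step 6: alpha = 0.1. fail to reject H0.

H = 2.8121, df = 3, p = 0.421507, fail to reject H0.


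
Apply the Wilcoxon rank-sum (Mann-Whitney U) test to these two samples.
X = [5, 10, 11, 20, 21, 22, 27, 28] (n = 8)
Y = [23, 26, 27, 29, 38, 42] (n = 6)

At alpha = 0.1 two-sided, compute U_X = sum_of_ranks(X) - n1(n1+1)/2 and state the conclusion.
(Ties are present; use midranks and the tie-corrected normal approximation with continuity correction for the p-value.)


Step 1: Combine and sort all 14 observations; assign midranks.
sorted (value, group): (5,X), (10,X), (11,X), (20,X), (21,X), (22,X), (23,Y), (26,Y), (27,X), (27,Y), (28,X), (29,Y), (38,Y), (42,Y)
ranks: 5->1, 10->2, 11->3, 20->4, 21->5, 22->6, 23->7, 26->8, 27->9.5, 27->9.5, 28->11, 29->12, 38->13, 42->14
Step 2: Rank sum for X: R1 = 1 + 2 + 3 + 4 + 5 + 6 + 9.5 + 11 = 41.5.
Step 3: U_X = R1 - n1(n1+1)/2 = 41.5 - 8*9/2 = 41.5 - 36 = 5.5.
       U_Y = n1*n2 - U_X = 48 - 5.5 = 42.5.
Step 4: Ties are present, so use the tie-corrected normal approximation (with continuity correction) for the p-value.
Step 5: p-value = 0.020000; compare to alpha = 0.1. reject H0.

U_X = 5.5, p = 0.020000, reject H0 at alpha = 0.1.


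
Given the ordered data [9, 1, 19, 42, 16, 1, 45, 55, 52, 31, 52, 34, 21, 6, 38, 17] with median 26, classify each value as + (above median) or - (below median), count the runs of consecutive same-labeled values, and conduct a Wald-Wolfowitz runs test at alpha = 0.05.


Step 1: Compute median = 26; label A = above, B = below.
Labels in order: BBBABBAAAAAABBAB  (n_A = 8, n_B = 8)
Step 2: Count runs R = 7.
Step 3: Under H0 (random ordering), E[R] = 2*n_A*n_B/(n_A+n_B) + 1 = 2*8*8/16 + 1 = 9.0000.
        Var[R] = 2*n_A*n_B*(2*n_A*n_B - n_A - n_B) / ((n_A+n_B)^2 * (n_A+n_B-1)) = 14336/3840 = 3.7333.
        SD[R] = 1.9322.
Step 4: Continuity-corrected z = (R + 0.5 - E[R]) / SD[R] = (7 + 0.5 - 9.0000) / 1.9322 = -0.7763.
Step 5: Two-sided p-value via normal approximation = 2*(1 - Phi(|z|)) = 0.437558.
Step 6: alpha = 0.05. fail to reject H0.

R = 7, z = -0.7763, p = 0.437558, fail to reject H0.


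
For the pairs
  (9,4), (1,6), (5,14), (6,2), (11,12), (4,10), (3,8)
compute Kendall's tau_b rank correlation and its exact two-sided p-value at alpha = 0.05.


Step 1: Enumerate the 21 unordered pairs (i,j) with i<j and classify each by sign(x_j-x_i) * sign(y_j-y_i).
  (1,2):dx=-8,dy=+2->D; (1,3):dx=-4,dy=+10->D; (1,4):dx=-3,dy=-2->C; (1,5):dx=+2,dy=+8->C
  (1,6):dx=-5,dy=+6->D; (1,7):dx=-6,dy=+4->D; (2,3):dx=+4,dy=+8->C; (2,4):dx=+5,dy=-4->D
  (2,5):dx=+10,dy=+6->C; (2,6):dx=+3,dy=+4->C; (2,7):dx=+2,dy=+2->C; (3,4):dx=+1,dy=-12->D
  (3,5):dx=+6,dy=-2->D; (3,6):dx=-1,dy=-4->C; (3,7):dx=-2,dy=-6->C; (4,5):dx=+5,dy=+10->C
  (4,6):dx=-2,dy=+8->D; (4,7):dx=-3,dy=+6->D; (5,6):dx=-7,dy=-2->C; (5,7):dx=-8,dy=-4->C
  (6,7):dx=-1,dy=-2->C
Step 2: C = 12, D = 9, total pairs = 21.
Step 3: tau = (C - D)/(n(n-1)/2) = (12 - 9)/21 = 0.142857.
Step 4: Exact two-sided p-value (enumerate n! = 5040 permutations of y under H0): p = 0.772619.
Step 5: alpha = 0.05. fail to reject H0.

tau_b = 0.1429 (C=12, D=9), p = 0.772619, fail to reject H0.


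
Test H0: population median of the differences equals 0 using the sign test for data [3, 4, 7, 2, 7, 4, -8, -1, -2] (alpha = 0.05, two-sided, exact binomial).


Step 1: Discard zero differences. Original n = 9; n_eff = number of nonzero differences = 9.
Nonzero differences (with sign): +3, +4, +7, +2, +7, +4, -8, -1, -2
Step 2: Count signs: positive = 6, negative = 3.
Step 3: Under H0: P(positive) = 0.5, so the number of positives S ~ Bin(9, 0.5).
Step 4: Two-sided exact p-value = sum of Bin(9,0.5) probabilities at or below the observed probability = 0.507812.
Step 5: alpha = 0.05. fail to reject H0.

n_eff = 9, pos = 6, neg = 3, p = 0.507812, fail to reject H0.


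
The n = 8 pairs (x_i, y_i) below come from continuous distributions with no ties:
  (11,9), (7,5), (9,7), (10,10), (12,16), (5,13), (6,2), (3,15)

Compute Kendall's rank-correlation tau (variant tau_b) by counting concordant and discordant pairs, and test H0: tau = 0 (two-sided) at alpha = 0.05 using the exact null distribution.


Step 1: Enumerate the 28 unordered pairs (i,j) with i<j and classify each by sign(x_j-x_i) * sign(y_j-y_i).
  (1,2):dx=-4,dy=-4->C; (1,3):dx=-2,dy=-2->C; (1,4):dx=-1,dy=+1->D; (1,5):dx=+1,dy=+7->C
  (1,6):dx=-6,dy=+4->D; (1,7):dx=-5,dy=-7->C; (1,8):dx=-8,dy=+6->D; (2,3):dx=+2,dy=+2->C
  (2,4):dx=+3,dy=+5->C; (2,5):dx=+5,dy=+11->C; (2,6):dx=-2,dy=+8->D; (2,7):dx=-1,dy=-3->C
  (2,8):dx=-4,dy=+10->D; (3,4):dx=+1,dy=+3->C; (3,5):dx=+3,dy=+9->C; (3,6):dx=-4,dy=+6->D
  (3,7):dx=-3,dy=-5->C; (3,8):dx=-6,dy=+8->D; (4,5):dx=+2,dy=+6->C; (4,6):dx=-5,dy=+3->D
  (4,7):dx=-4,dy=-8->C; (4,8):dx=-7,dy=+5->D; (5,6):dx=-7,dy=-3->C; (5,7):dx=-6,dy=-14->C
  (5,8):dx=-9,dy=-1->C; (6,7):dx=+1,dy=-11->D; (6,8):dx=-2,dy=+2->D; (7,8):dx=-3,dy=+13->D
Step 2: C = 16, D = 12, total pairs = 28.
Step 3: tau = (C - D)/(n(n-1)/2) = (16 - 12)/28 = 0.142857.
Step 4: Exact two-sided p-value (enumerate n! = 40320 permutations of y under H0): p = 0.719544.
Step 5: alpha = 0.05. fail to reject H0.

tau_b = 0.1429 (C=16, D=12), p = 0.719544, fail to reject H0.


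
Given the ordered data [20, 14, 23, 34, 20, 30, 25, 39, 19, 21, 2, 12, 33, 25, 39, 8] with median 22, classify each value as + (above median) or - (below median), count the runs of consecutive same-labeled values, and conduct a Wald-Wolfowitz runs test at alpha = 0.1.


Step 1: Compute median = 22; label A = above, B = below.
Labels in order: BBAABAAABBBBAAAB  (n_A = 8, n_B = 8)
Step 2: Count runs R = 7.
Step 3: Under H0 (random ordering), E[R] = 2*n_A*n_B/(n_A+n_B) + 1 = 2*8*8/16 + 1 = 9.0000.
        Var[R] = 2*n_A*n_B*(2*n_A*n_B - n_A - n_B) / ((n_A+n_B)^2 * (n_A+n_B-1)) = 14336/3840 = 3.7333.
        SD[R] = 1.9322.
Step 4: Continuity-corrected z = (R + 0.5 - E[R]) / SD[R] = (7 + 0.5 - 9.0000) / 1.9322 = -0.7763.
Step 5: Two-sided p-value via normal approximation = 2*(1 - Phi(|z|)) = 0.437558.
Step 6: alpha = 0.1. fail to reject H0.

R = 7, z = -0.7763, p = 0.437558, fail to reject H0.


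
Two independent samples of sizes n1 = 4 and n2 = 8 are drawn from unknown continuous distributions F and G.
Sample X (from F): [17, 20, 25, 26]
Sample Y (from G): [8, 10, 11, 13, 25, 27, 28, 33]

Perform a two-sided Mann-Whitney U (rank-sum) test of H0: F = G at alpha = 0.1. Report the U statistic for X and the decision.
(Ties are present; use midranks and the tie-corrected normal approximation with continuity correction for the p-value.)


Step 1: Combine and sort all 12 observations; assign midranks.
sorted (value, group): (8,Y), (10,Y), (11,Y), (13,Y), (17,X), (20,X), (25,X), (25,Y), (26,X), (27,Y), (28,Y), (33,Y)
ranks: 8->1, 10->2, 11->3, 13->4, 17->5, 20->6, 25->7.5, 25->7.5, 26->9, 27->10, 28->11, 33->12
Step 2: Rank sum for X: R1 = 5 + 6 + 7.5 + 9 = 27.5.
Step 3: U_X = R1 - n1(n1+1)/2 = 27.5 - 4*5/2 = 27.5 - 10 = 17.5.
       U_Y = n1*n2 - U_X = 32 - 17.5 = 14.5.
Step 4: Ties are present, so use the tie-corrected normal approximation (with continuity correction) for the p-value.
Step 5: p-value = 0.864901; compare to alpha = 0.1. fail to reject H0.

U_X = 17.5, p = 0.864901, fail to reject H0 at alpha = 0.1.


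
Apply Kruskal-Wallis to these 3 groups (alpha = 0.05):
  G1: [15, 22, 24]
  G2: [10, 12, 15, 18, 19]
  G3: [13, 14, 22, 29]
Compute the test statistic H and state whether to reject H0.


Step 1: Combine all N = 12 observations and assign midranks.
sorted (value, group, rank): (10,G2,1), (12,G2,2), (13,G3,3), (14,G3,4), (15,G1,5.5), (15,G2,5.5), (18,G2,7), (19,G2,8), (22,G1,9.5), (22,G3,9.5), (24,G1,11), (29,G3,12)
Step 2: Sum ranks within each group.
R_1 = 26 (n_1 = 3)
R_2 = 23.5 (n_2 = 5)
R_3 = 28.5 (n_3 = 4)
Step 3: H = 12/(N(N+1)) * sum(R_i^2/n_i) - 3(N+1)
     = 12/(12*13) * (26^2/3 + 23.5^2/5 + 28.5^2/4) - 3*13
     = 0.076923 * 538.846 - 39
     = 2.449679.
Step 4: Ties present; correction factor C = 1 - 12/(12^3 - 12) = 0.993007. Corrected H = 2.449679 / 0.993007 = 2.466931.
Step 5: Under H0, H ~ chi^2(2); p-value = 0.291281.
Step 6: alpha = 0.05. fail to reject H0.

H = 2.4669, df = 2, p = 0.291281, fail to reject H0.


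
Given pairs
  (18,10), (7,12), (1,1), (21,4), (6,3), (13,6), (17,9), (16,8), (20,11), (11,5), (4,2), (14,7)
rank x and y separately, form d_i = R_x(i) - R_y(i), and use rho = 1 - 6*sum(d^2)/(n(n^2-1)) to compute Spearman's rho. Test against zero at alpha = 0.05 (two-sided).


Step 1: Rank x and y separately (midranks; no ties here).
rank(x): 18->10, 7->4, 1->1, 21->12, 6->3, 13->6, 17->9, 16->8, 20->11, 11->5, 4->2, 14->7
rank(y): 10->10, 12->12, 1->1, 4->4, 3->3, 6->6, 9->9, 8->8, 11->11, 5->5, 2->2, 7->7
Step 2: d_i = R_x(i) - R_y(i); compute d_i^2.
  (10-10)^2=0, (4-12)^2=64, (1-1)^2=0, (12-4)^2=64, (3-3)^2=0, (6-6)^2=0, (9-9)^2=0, (8-8)^2=0, (11-11)^2=0, (5-5)^2=0, (2-2)^2=0, (7-7)^2=0
sum(d^2) = 128.
Step 3: rho = 1 - 6*128 / (12*(12^2 - 1)) = 1 - 768/1716 = 0.552448.
Step 4: Under H0, t = rho * sqrt((n-2)/(1-rho^2)) = 2.0959 ~ t(10).
Step 5: Two-sided p-value from the t-distribution with 10 df = 0.062511.
Step 6: alpha = 0.05. fail to reject H0.

rho = 0.5524, p = 0.062511, fail to reject H0 at alpha = 0.05.


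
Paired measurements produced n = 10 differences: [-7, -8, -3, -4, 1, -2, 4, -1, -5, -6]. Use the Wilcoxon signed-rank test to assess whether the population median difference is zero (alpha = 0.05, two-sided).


Step 1: Drop any zero differences (none here) and take |d_i|.
|d| = [7, 8, 3, 4, 1, 2, 4, 1, 5, 6]
Step 2: Midrank |d_i| (ties get averaged ranks).
ranks: |7|->9, |8|->10, |3|->4, |4|->5.5, |1|->1.5, |2|->3, |4|->5.5, |1|->1.5, |5|->7, |6|->8
Step 3: Attach original signs; sum ranks with positive sign and with negative sign.
W+ = 1.5 + 5.5 = 7
W- = 9 + 10 + 4 + 5.5 + 3 + 1.5 + 7 + 8 = 48
(Check: W+ + W- = 55 should equal n(n+1)/2 = 55.)
Step 4: Test statistic W = min(W+, W-) = 7.
Step 5: Ties in |d|, so use the tie-corrected normal approximation.
        E[W] = n(n+1)/4 = 10*11/4 = 27.5.
        Tie groups: |d|=1 (t=2), |d|=4 (t=2); sum(t^3 - t) = 12.
        Var[W] = n(n+1)(2n+1)/24 - sum(t^3-t)/48 = 2310/24 - 12/48 = 96.
        z = (W - E[W]) / sqrt(Var[W]) = (7 - 27.5) / 9.7980 = -2.0923.
        Two-sided p = 2*Phi(z) = 0.036414.
Step 6: alpha = 0.05. reject H0.

W+ = 7, W- = 48, W = min = 7, p = 0.036414, reject H0.


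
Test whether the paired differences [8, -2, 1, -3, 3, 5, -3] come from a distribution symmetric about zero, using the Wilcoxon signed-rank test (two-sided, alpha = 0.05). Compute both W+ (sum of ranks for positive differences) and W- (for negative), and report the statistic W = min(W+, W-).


Step 1: Drop any zero differences (none here) and take |d_i|.
|d| = [8, 2, 1, 3, 3, 5, 3]
Step 2: Midrank |d_i| (ties get averaged ranks).
ranks: |8|->7, |2|->2, |1|->1, |3|->4, |3|->4, |5|->6, |3|->4
Step 3: Attach original signs; sum ranks with positive sign and with negative sign.
W+ = 7 + 1 + 4 + 6 = 18
W- = 2 + 4 + 4 = 10
(Check: W+ + W- = 28 should equal n(n+1)/2 = 28.)
Step 4: Test statistic W = min(W+, W-) = 10.
Step 5: Ties in |d|, so use the tie-corrected normal approximation.
        E[W] = n(n+1)/4 = 7*8/4 = 14.
        Tie groups: |d|=3 (t=3); sum(t^3 - t) = 24.
        Var[W] = n(n+1)(2n+1)/24 - sum(t^3-t)/48 = 840/24 - 24/48 = 34.5.
        z = (W - E[W]) / sqrt(Var[W]) = (10 - 14) / 5.8737 = -0.6810.
        Two-sided p = 2*Phi(z) = 0.495868.
Step 6: alpha = 0.05. fail to reject H0.

W+ = 18, W- = 10, W = min = 10, p = 0.495868, fail to reject H0.


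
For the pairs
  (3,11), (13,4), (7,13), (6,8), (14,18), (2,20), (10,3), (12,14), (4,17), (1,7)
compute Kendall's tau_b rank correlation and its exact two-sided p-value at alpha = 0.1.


Step 1: Enumerate the 45 unordered pairs (i,j) with i<j and classify each by sign(x_j-x_i) * sign(y_j-y_i).
  (1,2):dx=+10,dy=-7->D; (1,3):dx=+4,dy=+2->C; (1,4):dx=+3,dy=-3->D; (1,5):dx=+11,dy=+7->C
  (1,6):dx=-1,dy=+9->D; (1,7):dx=+7,dy=-8->D; (1,8):dx=+9,dy=+3->C; (1,9):dx=+1,dy=+6->C
  (1,10):dx=-2,dy=-4->C; (2,3):dx=-6,dy=+9->D; (2,4):dx=-7,dy=+4->D; (2,5):dx=+1,dy=+14->C
  (2,6):dx=-11,dy=+16->D; (2,7):dx=-3,dy=-1->C; (2,8):dx=-1,dy=+10->D; (2,9):dx=-9,dy=+13->D
  (2,10):dx=-12,dy=+3->D; (3,4):dx=-1,dy=-5->C; (3,5):dx=+7,dy=+5->C; (3,6):dx=-5,dy=+7->D
  (3,7):dx=+3,dy=-10->D; (3,8):dx=+5,dy=+1->C; (3,9):dx=-3,dy=+4->D; (3,10):dx=-6,dy=-6->C
  (4,5):dx=+8,dy=+10->C; (4,6):dx=-4,dy=+12->D; (4,7):dx=+4,dy=-5->D; (4,8):dx=+6,dy=+6->C
  (4,9):dx=-2,dy=+9->D; (4,10):dx=-5,dy=-1->C; (5,6):dx=-12,dy=+2->D; (5,7):dx=-4,dy=-15->C
  (5,8):dx=-2,dy=-4->C; (5,9):dx=-10,dy=-1->C; (5,10):dx=-13,dy=-11->C; (6,7):dx=+8,dy=-17->D
  (6,8):dx=+10,dy=-6->D; (6,9):dx=+2,dy=-3->D; (6,10):dx=-1,dy=-13->C; (7,8):dx=+2,dy=+11->C
  (7,9):dx=-6,dy=+14->D; (7,10):dx=-9,dy=+4->D; (8,9):dx=-8,dy=+3->D; (8,10):dx=-11,dy=-7->C
  (9,10):dx=-3,dy=-10->C
Step 2: C = 22, D = 23, total pairs = 45.
Step 3: tau = (C - D)/(n(n-1)/2) = (22 - 23)/45 = -0.022222.
Step 4: Exact two-sided p-value (enumerate n! = 3628800 permutations of y under H0): p = 1.000000.
Step 5: alpha = 0.1. fail to reject H0.

tau_b = -0.0222 (C=22, D=23), p = 1.000000, fail to reject H0.


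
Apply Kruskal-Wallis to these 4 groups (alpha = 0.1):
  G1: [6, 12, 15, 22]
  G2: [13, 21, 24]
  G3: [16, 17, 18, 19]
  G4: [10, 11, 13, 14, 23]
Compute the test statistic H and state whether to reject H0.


Step 1: Combine all N = 16 observations and assign midranks.
sorted (value, group, rank): (6,G1,1), (10,G4,2), (11,G4,3), (12,G1,4), (13,G2,5.5), (13,G4,5.5), (14,G4,7), (15,G1,8), (16,G3,9), (17,G3,10), (18,G3,11), (19,G3,12), (21,G2,13), (22,G1,14), (23,G4,15), (24,G2,16)
Step 2: Sum ranks within each group.
R_1 = 27 (n_1 = 4)
R_2 = 34.5 (n_2 = 3)
R_3 = 42 (n_3 = 4)
R_4 = 32.5 (n_4 = 5)
Step 3: H = 12/(N(N+1)) * sum(R_i^2/n_i) - 3(N+1)
     = 12/(16*17) * (27^2/4 + 34.5^2/3 + 42^2/4 + 32.5^2/5) - 3*17
     = 0.044118 * 1231.25 - 51
     = 3.319853.
Step 4: Ties present; correction factor C = 1 - 6/(16^3 - 16) = 0.998529. Corrected H = 3.319853 / 0.998529 = 3.324742.
Step 5: Under H0, H ~ chi^2(3); p-value = 0.344214.
Step 6: alpha = 0.1. fail to reject H0.

H = 3.3247, df = 3, p = 0.344214, fail to reject H0.


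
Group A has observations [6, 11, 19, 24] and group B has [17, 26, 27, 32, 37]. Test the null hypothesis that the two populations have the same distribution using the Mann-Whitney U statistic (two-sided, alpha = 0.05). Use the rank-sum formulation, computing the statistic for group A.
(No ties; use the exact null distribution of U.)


Step 1: Combine and sort all 9 observations; assign midranks.
sorted (value, group): (6,X), (11,X), (17,Y), (19,X), (24,X), (26,Y), (27,Y), (32,Y), (37,Y)
ranks: 6->1, 11->2, 17->3, 19->4, 24->5, 26->6, 27->7, 32->8, 37->9
Step 2: Rank sum for X: R1 = 1 + 2 + 4 + 5 = 12.
Step 3: U_X = R1 - n1(n1+1)/2 = 12 - 4*5/2 = 12 - 10 = 2.
       U_Y = n1*n2 - U_X = 20 - 2 = 18.
Step 4: No ties, so the exact null distribution of U (based on enumerating the C(9,4) = 126 equally likely rank assignments) gives the two-sided p-value.
Step 5: p-value = 0.063492; compare to alpha = 0.05. fail to reject H0.

U_X = 2, p = 0.063492, fail to reject H0 at alpha = 0.05.


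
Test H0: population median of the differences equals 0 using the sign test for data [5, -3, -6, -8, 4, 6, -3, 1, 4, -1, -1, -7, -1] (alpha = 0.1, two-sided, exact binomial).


Step 1: Discard zero differences. Original n = 13; n_eff = number of nonzero differences = 13.
Nonzero differences (with sign): +5, -3, -6, -8, +4, +6, -3, +1, +4, -1, -1, -7, -1
Step 2: Count signs: positive = 5, negative = 8.
Step 3: Under H0: P(positive) = 0.5, so the number of positives S ~ Bin(13, 0.5).
Step 4: Two-sided exact p-value = sum of Bin(13,0.5) probabilities at or below the observed probability = 0.581055.
Step 5: alpha = 0.1. fail to reject H0.

n_eff = 13, pos = 5, neg = 8, p = 0.581055, fail to reject H0.


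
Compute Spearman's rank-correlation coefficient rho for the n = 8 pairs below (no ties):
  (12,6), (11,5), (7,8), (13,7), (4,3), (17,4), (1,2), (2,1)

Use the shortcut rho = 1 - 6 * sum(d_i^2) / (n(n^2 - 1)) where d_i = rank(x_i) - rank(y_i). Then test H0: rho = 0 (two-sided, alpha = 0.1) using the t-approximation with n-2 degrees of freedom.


Step 1: Rank x and y separately (midranks; no ties here).
rank(x): 12->6, 11->5, 7->4, 13->7, 4->3, 17->8, 1->1, 2->2
rank(y): 6->6, 5->5, 8->8, 7->7, 3->3, 4->4, 2->2, 1->1
Step 2: d_i = R_x(i) - R_y(i); compute d_i^2.
  (6-6)^2=0, (5-5)^2=0, (4-8)^2=16, (7-7)^2=0, (3-3)^2=0, (8-4)^2=16, (1-2)^2=1, (2-1)^2=1
sum(d^2) = 34.
Step 3: rho = 1 - 6*34 / (8*(8^2 - 1)) = 1 - 204/504 = 0.595238.
Step 4: Under H0, t = rho * sqrt((n-2)/(1-rho^2)) = 1.8145 ~ t(6).
Step 5: Two-sided p-value from the t-distribution with 6 df = 0.119530.
Step 6: alpha = 0.1. fail to reject H0.

rho = 0.5952, p = 0.119530, fail to reject H0 at alpha = 0.1.


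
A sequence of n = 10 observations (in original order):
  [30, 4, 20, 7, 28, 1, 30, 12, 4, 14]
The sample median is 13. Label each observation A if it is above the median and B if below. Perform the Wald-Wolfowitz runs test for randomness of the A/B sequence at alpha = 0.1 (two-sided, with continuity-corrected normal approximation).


Step 1: Compute median = 13; label A = above, B = below.
Labels in order: ABABABABBA  (n_A = 5, n_B = 5)
Step 2: Count runs R = 9.
Step 3: Under H0 (random ordering), E[R] = 2*n_A*n_B/(n_A+n_B) + 1 = 2*5*5/10 + 1 = 6.0000.
        Var[R] = 2*n_A*n_B*(2*n_A*n_B - n_A - n_B) / ((n_A+n_B)^2 * (n_A+n_B-1)) = 2000/900 = 2.2222.
        SD[R] = 1.4907.
Step 4: Continuity-corrected z = (R - 0.5 - E[R]) / SD[R] = (9 - 0.5 - 6.0000) / 1.4907 = 1.6771.
Step 5: Two-sided p-value via normal approximation = 2*(1 - Phi(|z|)) = 0.093533.
Step 6: alpha = 0.1. reject H0.

R = 9, z = 1.6771, p = 0.093533, reject H0.


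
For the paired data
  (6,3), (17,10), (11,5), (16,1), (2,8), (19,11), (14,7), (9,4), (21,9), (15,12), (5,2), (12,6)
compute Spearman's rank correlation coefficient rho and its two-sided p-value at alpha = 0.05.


Step 1: Rank x and y separately (midranks; no ties here).
rank(x): 6->3, 17->10, 11->5, 16->9, 2->1, 19->11, 14->7, 9->4, 21->12, 15->8, 5->2, 12->6
rank(y): 3->3, 10->10, 5->5, 1->1, 8->8, 11->11, 7->7, 4->4, 9->9, 12->12, 2->2, 6->6
Step 2: d_i = R_x(i) - R_y(i); compute d_i^2.
  (3-3)^2=0, (10-10)^2=0, (5-5)^2=0, (9-1)^2=64, (1-8)^2=49, (11-11)^2=0, (7-7)^2=0, (4-4)^2=0, (12-9)^2=9, (8-12)^2=16, (2-2)^2=0, (6-6)^2=0
sum(d^2) = 138.
Step 3: rho = 1 - 6*138 / (12*(12^2 - 1)) = 1 - 828/1716 = 0.517483.
Step 4: Under H0, t = rho * sqrt((n-2)/(1-rho^2)) = 1.9124 ~ t(10).
Step 5: Two-sided p-value from the t-distribution with 10 df = 0.084869.
Step 6: alpha = 0.05. fail to reject H0.

rho = 0.5175, p = 0.084869, fail to reject H0 at alpha = 0.05.


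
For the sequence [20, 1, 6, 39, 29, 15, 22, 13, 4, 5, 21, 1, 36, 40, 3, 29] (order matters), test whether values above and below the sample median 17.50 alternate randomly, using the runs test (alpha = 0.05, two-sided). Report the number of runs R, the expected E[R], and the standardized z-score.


Step 1: Compute median = 17.50; label A = above, B = below.
Labels in order: ABBAABABBBABAABA  (n_A = 8, n_B = 8)
Step 2: Count runs R = 11.
Step 3: Under H0 (random ordering), E[R] = 2*n_A*n_B/(n_A+n_B) + 1 = 2*8*8/16 + 1 = 9.0000.
        Var[R] = 2*n_A*n_B*(2*n_A*n_B - n_A - n_B) / ((n_A+n_B)^2 * (n_A+n_B-1)) = 14336/3840 = 3.7333.
        SD[R] = 1.9322.
Step 4: Continuity-corrected z = (R - 0.5 - E[R]) / SD[R] = (11 - 0.5 - 9.0000) / 1.9322 = 0.7763.
Step 5: Two-sided p-value via normal approximation = 2*(1 - Phi(|z|)) = 0.437558.
Step 6: alpha = 0.05. fail to reject H0.

R = 11, z = 0.7763, p = 0.437558, fail to reject H0.


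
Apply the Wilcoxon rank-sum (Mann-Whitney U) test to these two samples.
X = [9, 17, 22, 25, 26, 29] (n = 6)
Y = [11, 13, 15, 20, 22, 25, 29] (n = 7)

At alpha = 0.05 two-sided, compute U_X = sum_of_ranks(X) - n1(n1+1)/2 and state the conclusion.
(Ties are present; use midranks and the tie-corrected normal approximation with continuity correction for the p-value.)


Step 1: Combine and sort all 13 observations; assign midranks.
sorted (value, group): (9,X), (11,Y), (13,Y), (15,Y), (17,X), (20,Y), (22,X), (22,Y), (25,X), (25,Y), (26,X), (29,X), (29,Y)
ranks: 9->1, 11->2, 13->3, 15->4, 17->5, 20->6, 22->7.5, 22->7.5, 25->9.5, 25->9.5, 26->11, 29->12.5, 29->12.5
Step 2: Rank sum for X: R1 = 1 + 5 + 7.5 + 9.5 + 11 + 12.5 = 46.5.
Step 3: U_X = R1 - n1(n1+1)/2 = 46.5 - 6*7/2 = 46.5 - 21 = 25.5.
       U_Y = n1*n2 - U_X = 42 - 25.5 = 16.5.
Step 4: Ties are present, so use the tie-corrected normal approximation (with continuity correction) for the p-value.
Step 5: p-value = 0.566104; compare to alpha = 0.05. fail to reject H0.

U_X = 25.5, p = 0.566104, fail to reject H0 at alpha = 0.05.


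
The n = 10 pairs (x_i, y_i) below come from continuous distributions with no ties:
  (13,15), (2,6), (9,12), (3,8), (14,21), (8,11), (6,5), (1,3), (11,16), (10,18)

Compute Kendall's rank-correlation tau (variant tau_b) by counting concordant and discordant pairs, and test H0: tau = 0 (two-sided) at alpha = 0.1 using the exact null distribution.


Step 1: Enumerate the 45 unordered pairs (i,j) with i<j and classify each by sign(x_j-x_i) * sign(y_j-y_i).
  (1,2):dx=-11,dy=-9->C; (1,3):dx=-4,dy=-3->C; (1,4):dx=-10,dy=-7->C; (1,5):dx=+1,dy=+6->C
  (1,6):dx=-5,dy=-4->C; (1,7):dx=-7,dy=-10->C; (1,8):dx=-12,dy=-12->C; (1,9):dx=-2,dy=+1->D
  (1,10):dx=-3,dy=+3->D; (2,3):dx=+7,dy=+6->C; (2,4):dx=+1,dy=+2->C; (2,5):dx=+12,dy=+15->C
  (2,6):dx=+6,dy=+5->C; (2,7):dx=+4,dy=-1->D; (2,8):dx=-1,dy=-3->C; (2,9):dx=+9,dy=+10->C
  (2,10):dx=+8,dy=+12->C; (3,4):dx=-6,dy=-4->C; (3,5):dx=+5,dy=+9->C; (3,6):dx=-1,dy=-1->C
  (3,7):dx=-3,dy=-7->C; (3,8):dx=-8,dy=-9->C; (3,9):dx=+2,dy=+4->C; (3,10):dx=+1,dy=+6->C
  (4,5):dx=+11,dy=+13->C; (4,6):dx=+5,dy=+3->C; (4,7):dx=+3,dy=-3->D; (4,8):dx=-2,dy=-5->C
  (4,9):dx=+8,dy=+8->C; (4,10):dx=+7,dy=+10->C; (5,6):dx=-6,dy=-10->C; (5,7):dx=-8,dy=-16->C
  (5,8):dx=-13,dy=-18->C; (5,9):dx=-3,dy=-5->C; (5,10):dx=-4,dy=-3->C; (6,7):dx=-2,dy=-6->C
  (6,8):dx=-7,dy=-8->C; (6,9):dx=+3,dy=+5->C; (6,10):dx=+2,dy=+7->C; (7,8):dx=-5,dy=-2->C
  (7,9):dx=+5,dy=+11->C; (7,10):dx=+4,dy=+13->C; (8,9):dx=+10,dy=+13->C; (8,10):dx=+9,dy=+15->C
  (9,10):dx=-1,dy=+2->D
Step 2: C = 40, D = 5, total pairs = 45.
Step 3: tau = (C - D)/(n(n-1)/2) = (40 - 5)/45 = 0.777778.
Step 4: Exact two-sided p-value (enumerate n! = 3628800 permutations of y under H0): p = 0.000946.
Step 5: alpha = 0.1. reject H0.

tau_b = 0.7778 (C=40, D=5), p = 0.000946, reject H0.


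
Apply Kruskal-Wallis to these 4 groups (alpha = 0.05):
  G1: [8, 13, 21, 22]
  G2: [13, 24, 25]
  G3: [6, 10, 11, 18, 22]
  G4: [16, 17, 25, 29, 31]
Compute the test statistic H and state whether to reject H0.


Step 1: Combine all N = 17 observations and assign midranks.
sorted (value, group, rank): (6,G3,1), (8,G1,2), (10,G3,3), (11,G3,4), (13,G1,5.5), (13,G2,5.5), (16,G4,7), (17,G4,8), (18,G3,9), (21,G1,10), (22,G1,11.5), (22,G3,11.5), (24,G2,13), (25,G2,14.5), (25,G4,14.5), (29,G4,16), (31,G4,17)
Step 2: Sum ranks within each group.
R_1 = 29 (n_1 = 4)
R_2 = 33 (n_2 = 3)
R_3 = 28.5 (n_3 = 5)
R_4 = 62.5 (n_4 = 5)
Step 3: H = 12/(N(N+1)) * sum(R_i^2/n_i) - 3(N+1)
     = 12/(17*18) * (29^2/4 + 33^2/3 + 28.5^2/5 + 62.5^2/5) - 3*18
     = 0.039216 * 1516.95 - 54
     = 5.488235.
Step 4: Ties present; correction factor C = 1 - 18/(17^3 - 17) = 0.996324. Corrected H = 5.488235 / 0.996324 = 5.508487.
Step 5: Under H0, H ~ chi^2(3); p-value = 0.138132.
Step 6: alpha = 0.05. fail to reject H0.

H = 5.5085, df = 3, p = 0.138132, fail to reject H0.


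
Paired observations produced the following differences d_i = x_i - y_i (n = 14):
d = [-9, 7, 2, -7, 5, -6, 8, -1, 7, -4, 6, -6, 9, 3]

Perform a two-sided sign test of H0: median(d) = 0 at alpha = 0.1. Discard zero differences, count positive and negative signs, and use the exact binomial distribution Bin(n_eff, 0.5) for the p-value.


Step 1: Discard zero differences. Original n = 14; n_eff = number of nonzero differences = 14.
Nonzero differences (with sign): -9, +7, +2, -7, +5, -6, +8, -1, +7, -4, +6, -6, +9, +3
Step 2: Count signs: positive = 8, negative = 6.
Step 3: Under H0: P(positive) = 0.5, so the number of positives S ~ Bin(14, 0.5).
Step 4: Two-sided exact p-value = sum of Bin(14,0.5) probabilities at or below the observed probability = 0.790527.
Step 5: alpha = 0.1. fail to reject H0.

n_eff = 14, pos = 8, neg = 6, p = 0.790527, fail to reject H0.


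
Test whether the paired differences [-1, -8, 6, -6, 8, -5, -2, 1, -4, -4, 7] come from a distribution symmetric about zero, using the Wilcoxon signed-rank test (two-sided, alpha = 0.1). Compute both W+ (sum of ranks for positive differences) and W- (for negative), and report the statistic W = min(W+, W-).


Step 1: Drop any zero differences (none here) and take |d_i|.
|d| = [1, 8, 6, 6, 8, 5, 2, 1, 4, 4, 7]
Step 2: Midrank |d_i| (ties get averaged ranks).
ranks: |1|->1.5, |8|->10.5, |6|->7.5, |6|->7.5, |8|->10.5, |5|->6, |2|->3, |1|->1.5, |4|->4.5, |4|->4.5, |7|->9
Step 3: Attach original signs; sum ranks with positive sign and with negative sign.
W+ = 7.5 + 10.5 + 1.5 + 9 = 28.5
W- = 1.5 + 10.5 + 7.5 + 6 + 3 + 4.5 + 4.5 = 37.5
(Check: W+ + W- = 66 should equal n(n+1)/2 = 66.)
Step 4: Test statistic W = min(W+, W-) = 28.5.
Step 5: Ties in |d|, so use the tie-corrected normal approximation.
        E[W] = n(n+1)/4 = 11*12/4 = 33.
        Tie groups: |d|=1 (t=2), |d|=4 (t=2), |d|=6 (t=2), |d|=8 (t=2); sum(t^3 - t) = 24.
        Var[W] = n(n+1)(2n+1)/24 - sum(t^3-t)/48 = 3036/24 - 24/48 = 126.
        z = (W - E[W]) / sqrt(Var[W]) = (28.5 - 33) / 11.2250 = -0.4009.
        Two-sided p = 2*Phi(z) = 0.688500.
Step 6: alpha = 0.1. fail to reject H0.

W+ = 28.5, W- = 37.5, W = min = 28.5, p = 0.688500, fail to reject H0.


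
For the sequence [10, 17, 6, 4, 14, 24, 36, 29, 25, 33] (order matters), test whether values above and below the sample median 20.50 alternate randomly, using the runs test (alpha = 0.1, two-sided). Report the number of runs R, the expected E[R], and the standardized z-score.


Step 1: Compute median = 20.50; label A = above, B = below.
Labels in order: BBBBBAAAAA  (n_A = 5, n_B = 5)
Step 2: Count runs R = 2.
Step 3: Under H0 (random ordering), E[R] = 2*n_A*n_B/(n_A+n_B) + 1 = 2*5*5/10 + 1 = 6.0000.
        Var[R] = 2*n_A*n_B*(2*n_A*n_B - n_A - n_B) / ((n_A+n_B)^2 * (n_A+n_B-1)) = 2000/900 = 2.2222.
        SD[R] = 1.4907.
Step 4: Continuity-corrected z = (R + 0.5 - E[R]) / SD[R] = (2 + 0.5 - 6.0000) / 1.4907 = -2.3479.
Step 5: Two-sided p-value via normal approximation = 2*(1 - Phi(|z|)) = 0.018881.
Step 6: alpha = 0.1. reject H0.

R = 2, z = -2.3479, p = 0.018881, reject H0.


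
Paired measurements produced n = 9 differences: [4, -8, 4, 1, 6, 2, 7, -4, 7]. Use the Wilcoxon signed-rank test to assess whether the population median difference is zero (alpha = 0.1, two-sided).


Step 1: Drop any zero differences (none here) and take |d_i|.
|d| = [4, 8, 4, 1, 6, 2, 7, 4, 7]
Step 2: Midrank |d_i| (ties get averaged ranks).
ranks: |4|->4, |8|->9, |4|->4, |1|->1, |6|->6, |2|->2, |7|->7.5, |4|->4, |7|->7.5
Step 3: Attach original signs; sum ranks with positive sign and with negative sign.
W+ = 4 + 4 + 1 + 6 + 2 + 7.5 + 7.5 = 32
W- = 9 + 4 = 13
(Check: W+ + W- = 45 should equal n(n+1)/2 = 45.)
Step 4: Test statistic W = min(W+, W-) = 13.
Step 5: Ties in |d|, so use the tie-corrected normal approximation.
        E[W] = n(n+1)/4 = 9*10/4 = 22.5.
        Tie groups: |d|=4 (t=3), |d|=7 (t=2); sum(t^3 - t) = 30.
        Var[W] = n(n+1)(2n+1)/24 - sum(t^3-t)/48 = 1710/24 - 30/48 = 70.625.
        z = (W - E[W]) / sqrt(Var[W]) = (13 - 22.5) / 8.4039 = -1.1304.
        Two-sided p = 2*Phi(z) = 0.258294.
Step 6: alpha = 0.1. fail to reject H0.

W+ = 32, W- = 13, W = min = 13, p = 0.258294, fail to reject H0.


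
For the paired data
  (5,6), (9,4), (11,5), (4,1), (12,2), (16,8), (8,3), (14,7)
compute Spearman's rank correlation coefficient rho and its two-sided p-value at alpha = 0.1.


Step 1: Rank x and y separately (midranks; no ties here).
rank(x): 5->2, 9->4, 11->5, 4->1, 12->6, 16->8, 8->3, 14->7
rank(y): 6->6, 4->4, 5->5, 1->1, 2->2, 8->8, 3->3, 7->7
Step 2: d_i = R_x(i) - R_y(i); compute d_i^2.
  (2-6)^2=16, (4-4)^2=0, (5-5)^2=0, (1-1)^2=0, (6-2)^2=16, (8-8)^2=0, (3-3)^2=0, (7-7)^2=0
sum(d^2) = 32.
Step 3: rho = 1 - 6*32 / (8*(8^2 - 1)) = 1 - 192/504 = 0.619048.
Step 4: Under H0, t = rho * sqrt((n-2)/(1-rho^2)) = 1.9308 ~ t(6).
Step 5: Two-sided p-value from the t-distribution with 6 df = 0.101733.
Step 6: alpha = 0.1. fail to reject H0.

rho = 0.6190, p = 0.101733, fail to reject H0 at alpha = 0.1.
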